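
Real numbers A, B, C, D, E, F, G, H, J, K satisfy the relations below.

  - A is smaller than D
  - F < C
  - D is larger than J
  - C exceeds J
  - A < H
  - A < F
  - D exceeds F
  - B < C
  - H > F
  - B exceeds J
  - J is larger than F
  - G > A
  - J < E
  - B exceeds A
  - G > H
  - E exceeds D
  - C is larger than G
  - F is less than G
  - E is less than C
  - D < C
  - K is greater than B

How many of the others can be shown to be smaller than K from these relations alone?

4

The elements the relations force below K are A, F, J, B — no chain reaches any other.
That is 4.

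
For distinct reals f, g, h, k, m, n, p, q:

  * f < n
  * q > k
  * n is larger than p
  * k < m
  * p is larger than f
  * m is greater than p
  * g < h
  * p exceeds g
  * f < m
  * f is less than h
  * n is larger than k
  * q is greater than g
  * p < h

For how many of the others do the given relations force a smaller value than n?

From n the given relations immediately reach f, k, p.
From those, g — 4 in total.
No other element is forced below n by the given relations, so the count is 4.

4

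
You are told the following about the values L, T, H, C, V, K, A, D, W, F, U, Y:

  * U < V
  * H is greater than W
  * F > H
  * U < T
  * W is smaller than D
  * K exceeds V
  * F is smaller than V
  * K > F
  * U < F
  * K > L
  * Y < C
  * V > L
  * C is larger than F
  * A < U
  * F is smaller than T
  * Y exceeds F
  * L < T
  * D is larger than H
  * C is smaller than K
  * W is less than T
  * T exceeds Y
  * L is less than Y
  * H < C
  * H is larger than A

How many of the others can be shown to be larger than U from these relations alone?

6

Directly above U: F, V, T.
One step further: Y, C, K (6 so far).
Nothing else is reachable above U; 6 in all.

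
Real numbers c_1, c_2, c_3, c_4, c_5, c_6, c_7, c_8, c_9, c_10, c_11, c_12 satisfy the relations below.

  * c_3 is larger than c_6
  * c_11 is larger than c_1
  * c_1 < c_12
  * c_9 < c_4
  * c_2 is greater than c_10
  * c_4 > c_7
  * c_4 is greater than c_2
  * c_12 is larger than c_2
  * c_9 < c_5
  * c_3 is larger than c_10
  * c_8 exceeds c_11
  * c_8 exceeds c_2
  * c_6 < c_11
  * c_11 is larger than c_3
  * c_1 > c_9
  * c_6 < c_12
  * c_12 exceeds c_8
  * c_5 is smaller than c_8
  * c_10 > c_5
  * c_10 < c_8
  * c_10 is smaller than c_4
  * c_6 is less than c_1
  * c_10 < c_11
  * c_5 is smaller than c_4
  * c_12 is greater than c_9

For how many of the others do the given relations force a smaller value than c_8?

8

From c_8 the given relations immediately reach c_5, c_10, c_2, c_11.
From those, c_9, c_6, c_1, c_3 — 8 in total.
Nothing else is reachable below c_8; 8 in all.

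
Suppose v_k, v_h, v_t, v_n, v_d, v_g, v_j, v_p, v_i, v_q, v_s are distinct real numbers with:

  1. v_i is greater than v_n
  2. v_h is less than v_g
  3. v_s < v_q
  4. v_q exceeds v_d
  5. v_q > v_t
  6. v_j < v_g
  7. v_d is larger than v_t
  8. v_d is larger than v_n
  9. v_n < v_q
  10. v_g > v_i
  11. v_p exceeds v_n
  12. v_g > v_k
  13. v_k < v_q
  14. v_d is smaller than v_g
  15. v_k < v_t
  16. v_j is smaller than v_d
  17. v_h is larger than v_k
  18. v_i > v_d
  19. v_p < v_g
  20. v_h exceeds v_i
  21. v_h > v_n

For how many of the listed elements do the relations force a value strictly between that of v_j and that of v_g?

Chaining upward from v_j reaches: v_d, v_i, v_h, v_q.
Chaining downward from v_g reaches: v_k, v_t, v_n, v_p, v_d, v_i, v_h.
Strictly between v_j and v_g are those in both lists: v_d, v_i, v_h — 3 elements.

3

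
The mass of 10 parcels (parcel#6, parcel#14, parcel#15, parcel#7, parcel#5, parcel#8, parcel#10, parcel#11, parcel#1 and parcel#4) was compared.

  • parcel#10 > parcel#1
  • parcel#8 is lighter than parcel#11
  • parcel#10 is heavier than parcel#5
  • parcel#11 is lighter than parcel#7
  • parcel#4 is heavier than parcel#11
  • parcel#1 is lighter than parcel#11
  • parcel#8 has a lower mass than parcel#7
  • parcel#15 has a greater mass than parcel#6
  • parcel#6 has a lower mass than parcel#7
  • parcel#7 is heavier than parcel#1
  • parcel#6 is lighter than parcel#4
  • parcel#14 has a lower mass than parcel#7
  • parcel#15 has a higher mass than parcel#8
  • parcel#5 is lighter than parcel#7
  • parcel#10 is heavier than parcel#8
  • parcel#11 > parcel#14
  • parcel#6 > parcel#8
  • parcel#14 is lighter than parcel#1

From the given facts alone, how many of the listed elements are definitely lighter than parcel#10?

The elements the relations force below parcel#10 are parcel#14, parcel#8, parcel#5, parcel#1 — no chain reaches any other.
That is 4.

4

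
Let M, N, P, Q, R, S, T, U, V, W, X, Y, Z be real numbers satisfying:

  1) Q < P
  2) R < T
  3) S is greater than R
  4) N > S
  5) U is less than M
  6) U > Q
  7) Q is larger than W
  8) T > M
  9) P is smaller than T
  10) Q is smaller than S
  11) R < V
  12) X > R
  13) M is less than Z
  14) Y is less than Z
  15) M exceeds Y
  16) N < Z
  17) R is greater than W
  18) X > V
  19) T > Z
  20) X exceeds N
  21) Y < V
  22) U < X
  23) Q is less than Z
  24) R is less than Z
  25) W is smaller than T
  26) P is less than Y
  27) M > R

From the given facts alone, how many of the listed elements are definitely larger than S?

From S the given relations immediately reach N.
From those, Z, X — 3 in total.
From those, T — 4 in total.
No other element is forced above S by the given relations, so the count is 4.

4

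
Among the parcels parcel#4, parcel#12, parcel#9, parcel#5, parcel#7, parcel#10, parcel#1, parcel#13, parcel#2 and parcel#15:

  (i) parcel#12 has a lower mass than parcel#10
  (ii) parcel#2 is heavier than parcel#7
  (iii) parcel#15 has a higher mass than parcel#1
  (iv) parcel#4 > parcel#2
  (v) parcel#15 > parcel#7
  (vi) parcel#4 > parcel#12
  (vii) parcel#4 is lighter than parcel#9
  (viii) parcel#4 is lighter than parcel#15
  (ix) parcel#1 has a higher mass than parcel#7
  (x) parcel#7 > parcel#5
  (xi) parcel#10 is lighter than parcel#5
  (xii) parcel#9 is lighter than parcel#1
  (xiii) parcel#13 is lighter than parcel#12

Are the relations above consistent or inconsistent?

The single ordering parcel#13 < parcel#12 < parcel#10 < parcel#5 < parcel#7 < parcel#2 < parcel#4 < parcel#9 < parcel#1 < parcel#15 satisfies every listed relation, so no contradiction arises.

consistent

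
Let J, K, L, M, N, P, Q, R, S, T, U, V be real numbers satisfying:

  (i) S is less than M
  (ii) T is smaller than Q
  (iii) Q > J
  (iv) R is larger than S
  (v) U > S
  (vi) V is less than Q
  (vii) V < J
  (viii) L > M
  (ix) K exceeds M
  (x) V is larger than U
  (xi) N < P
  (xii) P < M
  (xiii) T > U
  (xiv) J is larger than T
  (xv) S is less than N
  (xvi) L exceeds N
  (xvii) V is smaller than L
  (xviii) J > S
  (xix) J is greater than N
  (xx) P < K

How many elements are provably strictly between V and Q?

1

The relations place V below Q. An element lies strictly between them when it is forced above V and also forced below Q.
Above V: {J, L}. Below Q: {S, U, N, T, J}.
Intersection: {J} — 1.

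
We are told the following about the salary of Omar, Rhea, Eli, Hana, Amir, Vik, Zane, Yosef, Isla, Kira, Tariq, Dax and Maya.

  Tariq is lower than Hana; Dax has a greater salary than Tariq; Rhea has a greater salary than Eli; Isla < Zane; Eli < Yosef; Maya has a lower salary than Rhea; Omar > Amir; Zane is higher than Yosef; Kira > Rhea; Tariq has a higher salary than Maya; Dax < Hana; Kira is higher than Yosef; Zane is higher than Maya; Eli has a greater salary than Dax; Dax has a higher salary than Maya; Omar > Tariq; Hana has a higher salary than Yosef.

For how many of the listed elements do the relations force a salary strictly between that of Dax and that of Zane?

The relations place Dax below Zane. An element lies strictly between them when it is forced above Dax and also forced below Zane.
Above Dax: {Eli, Rhea, Yosef, Hana, Kira}. Below Zane: {Maya, Tariq, Eli, Yosef, Isla}.
Intersection: {Eli, Yosef} — 2.

2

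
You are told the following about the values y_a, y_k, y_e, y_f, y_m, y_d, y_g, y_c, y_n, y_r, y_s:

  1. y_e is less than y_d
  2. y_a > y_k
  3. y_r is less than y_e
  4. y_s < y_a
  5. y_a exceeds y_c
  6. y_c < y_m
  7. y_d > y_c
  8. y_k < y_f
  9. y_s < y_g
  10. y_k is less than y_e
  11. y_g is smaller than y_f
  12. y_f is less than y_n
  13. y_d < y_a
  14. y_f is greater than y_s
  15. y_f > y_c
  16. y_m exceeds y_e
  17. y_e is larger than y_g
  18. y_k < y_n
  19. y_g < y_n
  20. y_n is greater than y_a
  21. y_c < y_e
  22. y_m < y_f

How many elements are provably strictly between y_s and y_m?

Chaining upward from y_s reaches: y_g, y_e, y_d, y_f, y_a, y_n.
Chaining downward from y_m reaches: y_g, y_r, y_c, y_k, y_e.
Strictly between y_s and y_m are those in both lists: y_g, y_e — 2 elements.

2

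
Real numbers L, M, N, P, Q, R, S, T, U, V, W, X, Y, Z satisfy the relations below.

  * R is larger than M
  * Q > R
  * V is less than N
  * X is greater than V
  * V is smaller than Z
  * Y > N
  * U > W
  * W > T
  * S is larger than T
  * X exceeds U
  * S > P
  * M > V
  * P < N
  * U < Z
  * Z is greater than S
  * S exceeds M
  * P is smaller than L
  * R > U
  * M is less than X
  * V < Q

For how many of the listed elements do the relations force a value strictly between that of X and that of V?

1

The relations place V below X. An element lies strictly between them when it is forced above V and also forced below X.
Above V: {N, M, S, Z, Y, R, Q}. Below X: {T, W, U, M}.
Intersection: {M} — 1.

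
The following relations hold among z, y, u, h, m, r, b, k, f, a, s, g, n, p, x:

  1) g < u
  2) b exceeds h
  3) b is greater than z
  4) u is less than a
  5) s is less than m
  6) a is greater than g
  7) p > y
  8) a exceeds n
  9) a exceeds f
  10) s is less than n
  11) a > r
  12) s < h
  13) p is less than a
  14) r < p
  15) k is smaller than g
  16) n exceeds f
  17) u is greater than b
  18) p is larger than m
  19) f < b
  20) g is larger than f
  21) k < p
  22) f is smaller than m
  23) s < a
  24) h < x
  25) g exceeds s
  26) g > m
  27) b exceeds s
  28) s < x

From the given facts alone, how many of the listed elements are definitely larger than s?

From s the given relations immediately reach m, n, h, b, g, x, a.
From those, p, u — 9 in total.
Nothing else is reachable above s; 9 in all.

9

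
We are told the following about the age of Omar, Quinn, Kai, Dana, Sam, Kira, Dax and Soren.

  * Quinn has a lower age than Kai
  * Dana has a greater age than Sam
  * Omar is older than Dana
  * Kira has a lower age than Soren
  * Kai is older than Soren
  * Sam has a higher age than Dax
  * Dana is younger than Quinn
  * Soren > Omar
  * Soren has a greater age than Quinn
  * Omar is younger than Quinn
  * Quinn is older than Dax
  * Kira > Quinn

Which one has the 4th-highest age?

Piecing the relations together gives one ordering: Dax < Sam < Dana < Omar < Quinn < Kira < Soren < Kai.
The 4th largest is Quinn.

Quinn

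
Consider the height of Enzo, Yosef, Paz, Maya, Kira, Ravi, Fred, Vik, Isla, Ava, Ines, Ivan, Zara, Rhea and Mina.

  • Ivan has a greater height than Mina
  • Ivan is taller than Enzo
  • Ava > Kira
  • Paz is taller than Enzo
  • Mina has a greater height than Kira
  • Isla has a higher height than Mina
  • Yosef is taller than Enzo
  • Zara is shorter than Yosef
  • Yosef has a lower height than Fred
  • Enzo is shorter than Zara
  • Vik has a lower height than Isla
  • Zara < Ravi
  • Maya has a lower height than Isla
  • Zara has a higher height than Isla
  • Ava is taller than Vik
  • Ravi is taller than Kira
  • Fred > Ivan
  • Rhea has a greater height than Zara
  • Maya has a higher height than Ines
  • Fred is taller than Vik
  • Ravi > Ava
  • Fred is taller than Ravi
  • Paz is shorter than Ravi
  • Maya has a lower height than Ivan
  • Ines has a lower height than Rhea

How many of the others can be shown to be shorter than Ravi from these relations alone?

10

From Ravi the given relations immediately reach Kira, Paz, Zara, Ava.
From those, Enzo, Vik, Isla — 7 in total.
From those, Mina, Maya — 9 in total.
From those, Ines — 10 in total.
No other element is forced below Ravi by the given relations, so the count is 10.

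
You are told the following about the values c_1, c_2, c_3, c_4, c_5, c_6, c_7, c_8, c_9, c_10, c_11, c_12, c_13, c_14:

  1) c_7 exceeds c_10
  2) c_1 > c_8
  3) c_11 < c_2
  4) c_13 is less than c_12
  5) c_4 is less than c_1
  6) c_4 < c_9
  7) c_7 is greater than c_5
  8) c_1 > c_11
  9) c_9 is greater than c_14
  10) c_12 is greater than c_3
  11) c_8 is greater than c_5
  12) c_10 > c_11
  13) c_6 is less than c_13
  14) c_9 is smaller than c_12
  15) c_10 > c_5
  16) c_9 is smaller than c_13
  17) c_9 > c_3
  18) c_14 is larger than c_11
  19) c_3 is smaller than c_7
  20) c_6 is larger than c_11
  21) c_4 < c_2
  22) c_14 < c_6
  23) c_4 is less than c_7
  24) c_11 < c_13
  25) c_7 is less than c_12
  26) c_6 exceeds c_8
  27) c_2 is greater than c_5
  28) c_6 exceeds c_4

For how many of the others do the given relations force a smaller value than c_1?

4

Directly below c_1: c_8, c_4, c_11.
One step further: c_5 (4 so far).
Nothing else is reachable below c_1; 4 in all.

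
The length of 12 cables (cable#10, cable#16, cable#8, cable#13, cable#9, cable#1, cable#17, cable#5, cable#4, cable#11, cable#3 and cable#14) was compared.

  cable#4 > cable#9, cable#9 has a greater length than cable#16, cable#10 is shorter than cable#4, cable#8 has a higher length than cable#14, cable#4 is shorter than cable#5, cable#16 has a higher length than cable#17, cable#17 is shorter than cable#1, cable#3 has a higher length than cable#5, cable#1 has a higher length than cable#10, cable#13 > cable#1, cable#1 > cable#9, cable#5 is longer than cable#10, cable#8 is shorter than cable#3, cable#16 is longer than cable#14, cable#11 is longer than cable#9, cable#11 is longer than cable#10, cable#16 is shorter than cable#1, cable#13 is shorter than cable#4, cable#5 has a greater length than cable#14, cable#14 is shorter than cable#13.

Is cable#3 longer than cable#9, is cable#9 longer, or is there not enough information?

The relevant relations are cable#9 < cable#1; cable#1 < cable#13; cable#13 < cable#4; cable#4 < cable#5; cable#5 < cable#3.
Chaining these gives cable#9 < cable#1 < cable#13 < cable#4 < cable#5 < cable#3.
So cable#3 is longer.

cable#3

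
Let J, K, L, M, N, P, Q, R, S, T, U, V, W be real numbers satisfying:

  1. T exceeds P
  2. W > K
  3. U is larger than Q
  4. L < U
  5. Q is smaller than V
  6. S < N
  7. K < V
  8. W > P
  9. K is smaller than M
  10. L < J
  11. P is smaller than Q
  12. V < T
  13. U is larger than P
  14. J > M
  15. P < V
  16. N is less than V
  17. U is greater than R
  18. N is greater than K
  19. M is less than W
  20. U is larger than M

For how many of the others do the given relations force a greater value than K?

7

The elements the relations force above K are N, M, W, U, V, T, J — no chain reaches any other.
That is 7.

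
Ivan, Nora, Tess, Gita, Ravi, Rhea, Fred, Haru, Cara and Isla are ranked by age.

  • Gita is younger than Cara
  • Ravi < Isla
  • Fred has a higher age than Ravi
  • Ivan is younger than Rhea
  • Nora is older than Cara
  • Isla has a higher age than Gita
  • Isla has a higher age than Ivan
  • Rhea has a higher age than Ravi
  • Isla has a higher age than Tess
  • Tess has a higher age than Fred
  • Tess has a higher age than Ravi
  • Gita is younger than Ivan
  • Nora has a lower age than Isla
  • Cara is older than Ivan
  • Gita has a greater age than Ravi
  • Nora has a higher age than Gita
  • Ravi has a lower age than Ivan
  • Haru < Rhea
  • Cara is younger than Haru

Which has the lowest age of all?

Ravi

Chaining upward from Ravi: directly above it, Fred, Gita, Ivan, Tess, Isla, Rhea; then Cara, Nora; then Haru.
That covers every other element, and nothing is given below Ravi, so Ravi is the lowest age.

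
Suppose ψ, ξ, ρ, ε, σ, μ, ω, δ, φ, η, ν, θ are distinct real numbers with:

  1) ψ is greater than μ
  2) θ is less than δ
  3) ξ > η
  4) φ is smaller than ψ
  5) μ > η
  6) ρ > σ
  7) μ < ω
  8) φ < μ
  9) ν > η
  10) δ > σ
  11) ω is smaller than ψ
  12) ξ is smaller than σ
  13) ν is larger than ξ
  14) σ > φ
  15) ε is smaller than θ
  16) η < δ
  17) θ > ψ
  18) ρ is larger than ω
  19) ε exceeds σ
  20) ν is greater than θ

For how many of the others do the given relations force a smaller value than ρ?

Directly below ρ: σ, ω.
One step further: φ, ξ, μ (5 so far).
One step further: η (6 so far).
No other element is forced below ρ by the given relations, so the count is 6.

6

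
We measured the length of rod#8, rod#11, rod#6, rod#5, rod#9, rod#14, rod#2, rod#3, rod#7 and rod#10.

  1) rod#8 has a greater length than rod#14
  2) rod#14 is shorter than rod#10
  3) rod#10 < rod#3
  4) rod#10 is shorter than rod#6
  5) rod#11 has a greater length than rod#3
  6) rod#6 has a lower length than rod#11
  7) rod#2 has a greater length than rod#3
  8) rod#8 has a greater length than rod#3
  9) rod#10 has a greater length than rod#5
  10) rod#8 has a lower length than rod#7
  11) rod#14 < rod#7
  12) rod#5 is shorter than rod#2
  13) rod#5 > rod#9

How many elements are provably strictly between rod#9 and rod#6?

2

Chaining upward from rod#9 reaches: rod#5, rod#10, rod#3, rod#8, rod#7, rod#11, rod#2.
Chaining downward from rod#6 reaches: rod#14, rod#5, rod#10.
Strictly between rod#9 and rod#6 are those in both lists: rod#5, rod#10 — 2 elements.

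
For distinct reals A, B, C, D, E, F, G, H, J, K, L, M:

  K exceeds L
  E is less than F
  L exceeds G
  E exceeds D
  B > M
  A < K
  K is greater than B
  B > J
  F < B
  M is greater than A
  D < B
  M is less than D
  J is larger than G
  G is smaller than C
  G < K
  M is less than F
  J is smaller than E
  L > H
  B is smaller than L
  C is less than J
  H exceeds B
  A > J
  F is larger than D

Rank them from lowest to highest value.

G < C < J < A < M < D < E < F < B < H < L < K

Each adjacent pair is fixed by a given relation: G < C; C < J; J < A; A < M; M < D; D < E; E < F; F < B; B < H; H < L; L < K. Chaining them end to end gives the full order.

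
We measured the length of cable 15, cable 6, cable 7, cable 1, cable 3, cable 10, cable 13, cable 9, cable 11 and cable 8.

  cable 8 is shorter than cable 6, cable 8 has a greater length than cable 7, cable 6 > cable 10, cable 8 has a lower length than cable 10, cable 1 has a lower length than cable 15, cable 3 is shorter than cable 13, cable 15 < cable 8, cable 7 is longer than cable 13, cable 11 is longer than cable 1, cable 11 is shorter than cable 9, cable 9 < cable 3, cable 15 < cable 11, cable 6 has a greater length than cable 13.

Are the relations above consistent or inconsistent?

Every relation is compatible with cable 1 < cable 15 < cable 11 < cable 9 < cable 3 < cable 13 < cable 7 < cable 8 < cable 10 < cable 6; the set is consistent.

consistent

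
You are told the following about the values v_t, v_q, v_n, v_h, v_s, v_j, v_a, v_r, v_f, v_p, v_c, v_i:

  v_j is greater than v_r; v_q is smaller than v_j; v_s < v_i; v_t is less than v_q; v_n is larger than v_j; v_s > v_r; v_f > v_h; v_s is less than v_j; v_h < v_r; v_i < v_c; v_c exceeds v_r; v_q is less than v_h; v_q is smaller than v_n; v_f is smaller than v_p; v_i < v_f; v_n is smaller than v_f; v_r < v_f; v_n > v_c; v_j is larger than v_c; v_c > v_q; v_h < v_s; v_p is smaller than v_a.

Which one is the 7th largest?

v_i

Chaining the given pairs: v_t < v_q < v_h < v_r < v_s < v_i < v_c < v_j < v_n < v_f < v_p < v_a.
The 7th largest is v_i.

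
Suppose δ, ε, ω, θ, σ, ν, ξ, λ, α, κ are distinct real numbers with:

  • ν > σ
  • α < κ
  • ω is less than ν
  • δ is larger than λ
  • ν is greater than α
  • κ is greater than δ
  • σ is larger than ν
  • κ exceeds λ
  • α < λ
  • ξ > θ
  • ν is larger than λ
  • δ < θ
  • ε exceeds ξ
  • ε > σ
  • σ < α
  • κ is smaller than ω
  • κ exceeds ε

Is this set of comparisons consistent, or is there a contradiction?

Chaining the given relations yields σ < α < λ < δ < θ < ξ < ε < κ < ω < ν, so σ < ν. But one relation states ν < σ. These cannot both hold.

inconsistent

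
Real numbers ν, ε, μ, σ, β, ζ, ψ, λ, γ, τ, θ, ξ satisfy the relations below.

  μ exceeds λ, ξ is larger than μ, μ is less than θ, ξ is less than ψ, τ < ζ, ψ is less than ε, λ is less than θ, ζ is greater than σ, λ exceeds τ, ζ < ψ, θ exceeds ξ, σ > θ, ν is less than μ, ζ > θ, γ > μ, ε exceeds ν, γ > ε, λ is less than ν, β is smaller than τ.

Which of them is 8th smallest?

σ

The consecutive relations fix a unique order: β < τ < λ < ν < μ < ξ < θ < σ < ζ < ψ < ε < γ.
Counting 8 from the smallest end gives σ.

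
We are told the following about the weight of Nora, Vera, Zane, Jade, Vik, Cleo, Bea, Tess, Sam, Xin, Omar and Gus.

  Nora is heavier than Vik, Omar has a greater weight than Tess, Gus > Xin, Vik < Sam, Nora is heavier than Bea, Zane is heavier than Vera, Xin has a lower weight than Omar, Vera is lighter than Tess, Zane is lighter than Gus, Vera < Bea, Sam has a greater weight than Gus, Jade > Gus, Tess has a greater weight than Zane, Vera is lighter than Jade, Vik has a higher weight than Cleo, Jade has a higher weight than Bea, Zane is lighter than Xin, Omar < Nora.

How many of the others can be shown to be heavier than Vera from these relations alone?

9

The elements the relations force above Vera are Zane, Xin, Gus, Bea, Tess, Omar, Nora, Sam, Jade — no chain reaches any other.
That is 9.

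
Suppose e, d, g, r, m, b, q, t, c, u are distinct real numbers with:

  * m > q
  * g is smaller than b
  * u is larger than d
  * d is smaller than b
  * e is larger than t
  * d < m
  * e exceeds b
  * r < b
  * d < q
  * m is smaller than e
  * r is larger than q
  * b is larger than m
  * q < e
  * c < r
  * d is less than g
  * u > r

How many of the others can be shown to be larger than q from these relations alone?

The elements the relations force above q are r, m, u, b, e — no chain reaches any other.
That is 5.

5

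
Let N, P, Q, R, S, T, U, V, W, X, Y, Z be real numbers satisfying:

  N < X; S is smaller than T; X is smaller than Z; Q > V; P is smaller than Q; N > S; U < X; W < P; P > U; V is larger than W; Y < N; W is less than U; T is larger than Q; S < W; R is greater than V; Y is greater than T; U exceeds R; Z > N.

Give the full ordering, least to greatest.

S < W < V < R < U < P < Q < T < Y < N < X < Z

Each adjacent pair is fixed by a given relation: S < W; W < V; V < R; R < U; U < P; P < Q; Q < T; T < Y; Y < N; N < X; X < Z. Chaining them end to end gives the full order.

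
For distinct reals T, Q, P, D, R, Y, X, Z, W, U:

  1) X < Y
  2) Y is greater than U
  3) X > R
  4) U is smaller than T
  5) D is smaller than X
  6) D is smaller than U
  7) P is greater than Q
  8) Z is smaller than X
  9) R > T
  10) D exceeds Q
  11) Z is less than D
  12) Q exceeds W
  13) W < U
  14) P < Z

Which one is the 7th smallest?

Piecing the relations together gives one ordering: W < Q < P < Z < D < U < T < R < X < Y.
The 7th smallest is T.

T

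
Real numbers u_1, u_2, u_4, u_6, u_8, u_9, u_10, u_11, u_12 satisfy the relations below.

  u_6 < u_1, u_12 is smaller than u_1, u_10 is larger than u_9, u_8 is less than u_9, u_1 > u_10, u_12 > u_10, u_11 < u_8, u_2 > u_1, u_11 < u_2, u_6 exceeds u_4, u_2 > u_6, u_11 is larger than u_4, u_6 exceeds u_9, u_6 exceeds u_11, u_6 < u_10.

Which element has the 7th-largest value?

u_8

Piecing the relations together gives one ordering: u_4 < u_11 < u_8 < u_9 < u_6 < u_10 < u_12 < u_1 < u_2.
The 7th largest is u_8.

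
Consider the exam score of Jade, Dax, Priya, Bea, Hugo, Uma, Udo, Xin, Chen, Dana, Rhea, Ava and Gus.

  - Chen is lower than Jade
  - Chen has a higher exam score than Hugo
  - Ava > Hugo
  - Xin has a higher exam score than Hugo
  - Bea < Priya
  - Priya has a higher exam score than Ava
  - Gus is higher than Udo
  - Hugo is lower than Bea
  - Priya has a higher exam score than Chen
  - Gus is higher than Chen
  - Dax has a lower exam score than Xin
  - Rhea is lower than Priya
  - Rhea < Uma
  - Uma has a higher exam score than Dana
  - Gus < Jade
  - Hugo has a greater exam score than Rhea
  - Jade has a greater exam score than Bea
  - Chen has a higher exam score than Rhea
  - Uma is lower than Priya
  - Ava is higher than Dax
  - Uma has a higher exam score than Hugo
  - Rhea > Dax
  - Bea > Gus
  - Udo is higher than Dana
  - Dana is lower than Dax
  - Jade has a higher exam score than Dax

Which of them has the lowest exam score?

Dana

Dax is not least since Dana < Dax; Rhea is not least since Dax < Rhea; Hugo is not least since Rhea < Hugo; Uma is not least since Hugo < Uma; Udo is not least since Dana < Udo; Chen is not least since Hugo < Chen; Ava is not least since Hugo < Ava; Gus is not least since Chen < Gus; Xin is not least since Dax < Xin; Bea is not least since Hugo < Bea; Jade is not least since Chen < Jade; Priya is not least since Chen < Priya.
Only Dana has nothing below it, so Dana is the lowest exam score.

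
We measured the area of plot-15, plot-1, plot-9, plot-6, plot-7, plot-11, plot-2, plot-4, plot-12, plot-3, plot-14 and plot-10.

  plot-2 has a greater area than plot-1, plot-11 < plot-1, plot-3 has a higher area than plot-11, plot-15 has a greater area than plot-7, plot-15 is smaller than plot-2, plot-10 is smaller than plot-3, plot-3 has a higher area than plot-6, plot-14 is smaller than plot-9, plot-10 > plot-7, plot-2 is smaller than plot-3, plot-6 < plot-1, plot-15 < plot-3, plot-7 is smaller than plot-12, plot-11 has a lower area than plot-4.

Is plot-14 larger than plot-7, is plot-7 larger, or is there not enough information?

Following every chain through plot-7: above plot-7 we get plot-12, plot-15, plot-2, plot-10, plot-3.
plot-14 is not reached, and no chain runs the other way from plot-14 to plot-7.
So the given relations leave the order of plot-7 and plot-14 undetermined.

undetermined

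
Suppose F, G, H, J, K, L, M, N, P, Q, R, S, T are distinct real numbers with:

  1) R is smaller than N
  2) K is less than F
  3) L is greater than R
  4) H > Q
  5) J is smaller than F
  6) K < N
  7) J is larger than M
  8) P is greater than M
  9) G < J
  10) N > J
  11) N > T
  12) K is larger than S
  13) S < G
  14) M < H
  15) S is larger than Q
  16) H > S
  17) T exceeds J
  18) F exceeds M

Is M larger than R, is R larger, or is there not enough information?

Following every chain through R: above R we get L, N.
M is not reached, and no chain runs the other way from M to R.
So the given relations leave the order of R and M undetermined.

undetermined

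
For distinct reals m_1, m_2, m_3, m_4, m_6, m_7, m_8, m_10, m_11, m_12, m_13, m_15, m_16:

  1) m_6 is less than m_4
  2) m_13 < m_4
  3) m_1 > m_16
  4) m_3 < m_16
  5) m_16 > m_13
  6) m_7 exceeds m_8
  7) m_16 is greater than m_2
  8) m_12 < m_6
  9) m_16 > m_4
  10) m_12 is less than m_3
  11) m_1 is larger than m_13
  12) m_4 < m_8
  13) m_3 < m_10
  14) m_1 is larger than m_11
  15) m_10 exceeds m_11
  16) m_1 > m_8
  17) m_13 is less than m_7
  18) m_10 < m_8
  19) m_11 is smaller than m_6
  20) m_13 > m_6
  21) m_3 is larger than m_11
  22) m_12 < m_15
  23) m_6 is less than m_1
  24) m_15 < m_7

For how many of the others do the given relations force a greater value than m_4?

From m_4 the given relations immediately reach m_16, m_8.
From those, m_7, m_1 — 4 in total.
Nothing else is reachable above m_4; 4 in all.

4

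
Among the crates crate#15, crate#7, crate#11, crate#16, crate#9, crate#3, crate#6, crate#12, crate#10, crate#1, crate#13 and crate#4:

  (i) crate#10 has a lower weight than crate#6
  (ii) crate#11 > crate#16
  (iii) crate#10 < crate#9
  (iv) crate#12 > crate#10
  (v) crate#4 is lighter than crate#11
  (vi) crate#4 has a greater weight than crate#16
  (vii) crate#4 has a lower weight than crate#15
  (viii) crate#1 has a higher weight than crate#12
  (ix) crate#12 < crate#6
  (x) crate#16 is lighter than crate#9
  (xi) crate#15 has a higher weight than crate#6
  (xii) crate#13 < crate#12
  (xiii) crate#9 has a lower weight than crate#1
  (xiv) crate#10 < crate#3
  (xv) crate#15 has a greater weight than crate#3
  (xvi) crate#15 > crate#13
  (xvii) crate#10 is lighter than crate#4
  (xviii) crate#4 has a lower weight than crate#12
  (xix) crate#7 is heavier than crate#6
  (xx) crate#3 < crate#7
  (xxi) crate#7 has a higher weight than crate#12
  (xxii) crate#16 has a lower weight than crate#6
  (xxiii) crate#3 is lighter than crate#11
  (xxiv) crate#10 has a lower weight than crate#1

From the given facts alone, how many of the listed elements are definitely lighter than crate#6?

From crate#6 the given relations immediately reach crate#10, crate#16, crate#12.
From those, crate#13, crate#4 — 5 in total.
No other element is forced below crate#6 by the given relations, so the count is 5.

5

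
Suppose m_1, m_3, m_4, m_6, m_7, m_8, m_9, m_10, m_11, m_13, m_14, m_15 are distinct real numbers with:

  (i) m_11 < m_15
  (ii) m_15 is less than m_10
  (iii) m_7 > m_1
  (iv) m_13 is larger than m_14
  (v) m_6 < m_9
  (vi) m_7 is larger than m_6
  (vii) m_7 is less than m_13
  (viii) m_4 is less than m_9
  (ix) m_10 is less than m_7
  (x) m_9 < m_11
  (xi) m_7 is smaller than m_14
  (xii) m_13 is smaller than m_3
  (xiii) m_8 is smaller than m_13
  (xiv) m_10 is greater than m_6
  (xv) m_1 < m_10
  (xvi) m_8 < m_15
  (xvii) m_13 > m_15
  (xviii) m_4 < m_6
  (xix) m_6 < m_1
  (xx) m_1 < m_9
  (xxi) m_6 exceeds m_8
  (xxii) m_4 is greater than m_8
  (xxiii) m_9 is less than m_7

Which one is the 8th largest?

m_9

Chaining the given pairs: m_8 < m_4 < m_6 < m_1 < m_9 < m_11 < m_15 < m_10 < m_7 < m_14 < m_13 < m_3.
The 8th largest is m_9.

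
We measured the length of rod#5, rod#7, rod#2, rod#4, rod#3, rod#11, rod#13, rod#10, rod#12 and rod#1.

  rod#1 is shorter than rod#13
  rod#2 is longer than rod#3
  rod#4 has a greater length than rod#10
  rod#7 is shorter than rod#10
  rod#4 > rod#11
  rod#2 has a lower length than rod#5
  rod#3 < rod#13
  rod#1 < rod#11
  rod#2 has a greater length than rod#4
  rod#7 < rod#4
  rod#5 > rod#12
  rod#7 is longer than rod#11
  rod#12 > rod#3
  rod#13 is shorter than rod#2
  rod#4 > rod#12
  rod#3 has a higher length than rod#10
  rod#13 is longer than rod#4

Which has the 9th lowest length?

rod#2

The consecutive relations fix a unique order: rod#1 < rod#11 < rod#7 < rod#10 < rod#3 < rod#12 < rod#4 < rod#13 < rod#2 < rod#5.
The 9th smallest is rod#2.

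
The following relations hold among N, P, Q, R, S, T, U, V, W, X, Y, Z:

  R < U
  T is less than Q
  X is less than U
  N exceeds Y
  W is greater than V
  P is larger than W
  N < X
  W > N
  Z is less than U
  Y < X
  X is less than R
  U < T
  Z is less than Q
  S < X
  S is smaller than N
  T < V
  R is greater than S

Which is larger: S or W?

Following the relations from S: S < N < X < R < U < T < V < W.
So S < W; W is the larger of the two.

W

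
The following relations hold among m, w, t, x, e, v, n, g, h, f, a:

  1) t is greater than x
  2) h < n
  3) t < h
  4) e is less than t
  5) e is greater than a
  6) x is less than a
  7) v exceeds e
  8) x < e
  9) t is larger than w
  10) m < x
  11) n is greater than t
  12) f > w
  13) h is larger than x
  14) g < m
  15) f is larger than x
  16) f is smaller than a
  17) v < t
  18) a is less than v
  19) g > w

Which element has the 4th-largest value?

v

Piecing the relations together gives one ordering: w < g < m < x < f < a < e < v < t < h < n.
The 4th largest is v.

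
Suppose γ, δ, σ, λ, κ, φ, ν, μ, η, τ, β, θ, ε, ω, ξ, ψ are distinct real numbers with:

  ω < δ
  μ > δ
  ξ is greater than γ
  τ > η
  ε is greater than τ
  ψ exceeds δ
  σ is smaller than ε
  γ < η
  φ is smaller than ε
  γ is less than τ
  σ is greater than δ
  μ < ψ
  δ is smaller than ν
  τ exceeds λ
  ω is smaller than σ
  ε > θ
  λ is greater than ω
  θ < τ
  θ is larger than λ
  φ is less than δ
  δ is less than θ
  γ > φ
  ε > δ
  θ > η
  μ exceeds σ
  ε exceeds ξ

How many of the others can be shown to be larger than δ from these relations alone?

From δ the given relations immediately reach θ, σ, μ, ψ, ν, ε.
From those, τ — 7 in total.
No other element is forced above δ by the given relations, so the count is 7.

7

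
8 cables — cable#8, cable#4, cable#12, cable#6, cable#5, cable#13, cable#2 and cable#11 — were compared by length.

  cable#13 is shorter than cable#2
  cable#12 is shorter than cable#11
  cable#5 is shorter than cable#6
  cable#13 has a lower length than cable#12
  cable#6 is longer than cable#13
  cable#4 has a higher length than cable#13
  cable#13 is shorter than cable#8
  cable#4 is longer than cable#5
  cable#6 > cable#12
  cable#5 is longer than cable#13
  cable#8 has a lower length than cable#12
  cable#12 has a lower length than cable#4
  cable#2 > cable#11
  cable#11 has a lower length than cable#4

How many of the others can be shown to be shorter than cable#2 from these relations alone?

4

The elements the relations force below cable#2 are cable#13, cable#8, cable#12, cable#11 — no chain reaches any other.
That is 4.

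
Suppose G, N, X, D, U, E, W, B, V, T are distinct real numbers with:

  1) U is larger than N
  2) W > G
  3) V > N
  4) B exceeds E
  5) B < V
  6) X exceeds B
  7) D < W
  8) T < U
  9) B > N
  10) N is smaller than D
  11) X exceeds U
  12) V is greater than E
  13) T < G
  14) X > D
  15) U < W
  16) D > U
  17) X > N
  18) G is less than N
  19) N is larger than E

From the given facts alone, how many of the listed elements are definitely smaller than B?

Directly below B: E, N.
One step further: G (3 so far).
One step further: T (4 so far).
Nothing else is reachable below B; 4 in all.

4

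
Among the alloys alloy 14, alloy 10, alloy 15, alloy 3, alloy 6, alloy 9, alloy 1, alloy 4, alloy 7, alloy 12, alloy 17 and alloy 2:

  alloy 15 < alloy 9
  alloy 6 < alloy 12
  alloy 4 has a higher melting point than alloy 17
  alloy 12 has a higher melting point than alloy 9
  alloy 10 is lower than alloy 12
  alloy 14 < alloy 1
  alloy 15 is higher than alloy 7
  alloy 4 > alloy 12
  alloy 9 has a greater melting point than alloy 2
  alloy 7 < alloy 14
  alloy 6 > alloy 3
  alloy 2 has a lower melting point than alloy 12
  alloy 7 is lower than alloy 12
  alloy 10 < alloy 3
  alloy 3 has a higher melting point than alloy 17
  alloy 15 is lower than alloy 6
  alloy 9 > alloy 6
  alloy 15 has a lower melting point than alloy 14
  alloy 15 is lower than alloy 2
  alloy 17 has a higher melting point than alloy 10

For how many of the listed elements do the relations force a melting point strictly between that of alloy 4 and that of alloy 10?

5

The relations place alloy 10 below alloy 4. An element lies strictly between them when it is forced above alloy 10 and also forced below alloy 4.
Above alloy 10: {alloy 17, alloy 3, alloy 6, alloy 9, alloy 12}. Below alloy 4: {alloy 17, alloy 3, alloy 7, alloy 15, alloy 6, alloy 2, alloy 9, alloy 12}.
Intersection: {alloy 17, alloy 3, alloy 6, alloy 9, alloy 12} — 5.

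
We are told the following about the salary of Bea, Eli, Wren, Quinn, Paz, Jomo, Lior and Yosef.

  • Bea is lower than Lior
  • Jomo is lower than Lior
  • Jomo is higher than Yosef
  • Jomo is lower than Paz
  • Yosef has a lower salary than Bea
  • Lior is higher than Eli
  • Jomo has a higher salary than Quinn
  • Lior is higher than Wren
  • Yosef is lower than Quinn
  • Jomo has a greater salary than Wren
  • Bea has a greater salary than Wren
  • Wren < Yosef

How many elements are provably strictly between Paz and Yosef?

The relations place Yosef below Paz. An element lies strictly between them when it is forced above Yosef and also forced below Paz.
Above Yosef: {Quinn, Bea, Jomo, Lior}. Below Paz: {Wren, Quinn, Jomo}.
Intersection: {Quinn, Jomo} — 2.

2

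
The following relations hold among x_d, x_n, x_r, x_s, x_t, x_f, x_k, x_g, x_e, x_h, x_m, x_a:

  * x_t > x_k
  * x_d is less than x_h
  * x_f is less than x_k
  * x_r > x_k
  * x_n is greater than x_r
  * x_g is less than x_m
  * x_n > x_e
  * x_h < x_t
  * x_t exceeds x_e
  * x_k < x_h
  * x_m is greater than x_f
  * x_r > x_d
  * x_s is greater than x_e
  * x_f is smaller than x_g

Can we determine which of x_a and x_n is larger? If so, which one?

undetermined

Following every chain through x_a: nothing is chained to x_a.
x_n is not reached, and no chain runs the other way from x_n to x_a.
So the given relations leave the order of x_a and x_n undetermined.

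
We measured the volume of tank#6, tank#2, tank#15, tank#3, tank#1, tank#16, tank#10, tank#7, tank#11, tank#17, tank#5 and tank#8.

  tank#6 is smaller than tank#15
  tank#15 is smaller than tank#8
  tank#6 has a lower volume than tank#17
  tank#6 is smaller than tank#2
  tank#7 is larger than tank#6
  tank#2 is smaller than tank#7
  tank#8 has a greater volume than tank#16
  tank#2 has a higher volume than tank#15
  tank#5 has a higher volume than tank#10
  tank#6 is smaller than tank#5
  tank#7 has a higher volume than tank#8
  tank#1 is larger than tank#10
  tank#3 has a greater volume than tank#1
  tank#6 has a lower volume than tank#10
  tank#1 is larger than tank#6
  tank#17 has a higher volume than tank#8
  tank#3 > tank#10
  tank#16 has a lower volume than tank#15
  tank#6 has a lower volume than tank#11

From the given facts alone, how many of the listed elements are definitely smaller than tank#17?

Directly below tank#17: tank#6, tank#8.
One step further: tank#16, tank#15 (4 so far).
Nothing else is reachable below tank#17; 4 in all.

4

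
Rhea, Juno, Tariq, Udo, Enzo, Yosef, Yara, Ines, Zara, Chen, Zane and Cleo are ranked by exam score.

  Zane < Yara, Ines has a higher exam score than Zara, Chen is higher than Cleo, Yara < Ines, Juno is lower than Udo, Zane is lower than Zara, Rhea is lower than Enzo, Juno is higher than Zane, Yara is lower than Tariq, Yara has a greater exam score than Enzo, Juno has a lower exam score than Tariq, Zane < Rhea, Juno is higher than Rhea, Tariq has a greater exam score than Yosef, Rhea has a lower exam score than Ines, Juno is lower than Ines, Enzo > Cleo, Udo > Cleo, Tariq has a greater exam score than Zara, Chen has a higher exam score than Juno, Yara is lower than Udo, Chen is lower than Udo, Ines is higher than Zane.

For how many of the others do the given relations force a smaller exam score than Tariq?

8

The elements the relations force below Tariq are Yosef, Zane, Cleo, Zara, Rhea, Enzo, Juno, Yara — no chain reaches any other.
That is 8.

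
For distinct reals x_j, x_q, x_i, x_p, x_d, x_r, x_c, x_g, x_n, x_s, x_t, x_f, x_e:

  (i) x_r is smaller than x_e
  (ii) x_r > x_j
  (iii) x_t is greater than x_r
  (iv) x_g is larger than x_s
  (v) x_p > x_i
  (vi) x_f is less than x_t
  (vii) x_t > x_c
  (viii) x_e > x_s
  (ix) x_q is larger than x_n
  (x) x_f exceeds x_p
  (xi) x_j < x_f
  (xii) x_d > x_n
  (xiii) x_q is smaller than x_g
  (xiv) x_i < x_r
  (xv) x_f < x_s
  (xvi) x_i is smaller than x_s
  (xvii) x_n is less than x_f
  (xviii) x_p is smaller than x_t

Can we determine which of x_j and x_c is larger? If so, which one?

Following every chain through x_c: above x_c we get x_t.
x_j is not reached, and no chain runs the other way from x_j to x_c.
So the given relations leave the order of x_c and x_j undetermined.

undetermined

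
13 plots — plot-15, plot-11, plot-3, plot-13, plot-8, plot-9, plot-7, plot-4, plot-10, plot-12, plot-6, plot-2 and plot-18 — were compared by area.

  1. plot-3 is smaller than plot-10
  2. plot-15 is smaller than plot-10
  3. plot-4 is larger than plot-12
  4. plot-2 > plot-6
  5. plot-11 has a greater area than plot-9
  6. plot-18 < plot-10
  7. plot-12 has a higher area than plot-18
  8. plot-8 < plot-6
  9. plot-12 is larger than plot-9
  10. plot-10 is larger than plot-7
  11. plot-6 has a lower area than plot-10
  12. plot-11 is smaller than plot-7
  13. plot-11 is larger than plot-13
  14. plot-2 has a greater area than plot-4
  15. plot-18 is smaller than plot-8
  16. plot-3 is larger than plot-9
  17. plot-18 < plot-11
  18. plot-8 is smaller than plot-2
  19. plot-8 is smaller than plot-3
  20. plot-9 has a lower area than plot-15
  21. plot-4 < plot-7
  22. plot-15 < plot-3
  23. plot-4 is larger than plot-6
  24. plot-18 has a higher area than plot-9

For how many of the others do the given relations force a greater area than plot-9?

The elements the relations force above plot-9 are plot-15, plot-18, plot-12, plot-8, plot-6, plot-3, plot-4, plot-11, plot-7, plot-10, plot-2 — no chain reaches any other.
That is 11.

11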